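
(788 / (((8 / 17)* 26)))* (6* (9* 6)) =271269 / 13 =20866.85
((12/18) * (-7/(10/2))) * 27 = -126/5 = -25.20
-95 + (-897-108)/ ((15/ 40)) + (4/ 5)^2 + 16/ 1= -68959/ 25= -2758.36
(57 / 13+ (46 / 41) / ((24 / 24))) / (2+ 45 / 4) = 11740 / 28249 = 0.42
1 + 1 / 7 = 8 / 7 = 1.14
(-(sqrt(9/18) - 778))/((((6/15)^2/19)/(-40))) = -3695500+ 2375*sqrt(2) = -3692141.24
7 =7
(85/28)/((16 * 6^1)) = 0.03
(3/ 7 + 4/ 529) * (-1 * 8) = -12920/ 3703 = -3.49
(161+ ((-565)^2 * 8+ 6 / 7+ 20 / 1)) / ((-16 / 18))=-160900857 / 56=-2873229.59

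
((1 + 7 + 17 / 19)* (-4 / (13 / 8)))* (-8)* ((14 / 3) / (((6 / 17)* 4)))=99008 / 171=578.99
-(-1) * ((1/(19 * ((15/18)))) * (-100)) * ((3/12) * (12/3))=-120/19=-6.32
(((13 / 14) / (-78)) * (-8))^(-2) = 441 / 4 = 110.25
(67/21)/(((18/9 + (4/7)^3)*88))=3283/198000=0.02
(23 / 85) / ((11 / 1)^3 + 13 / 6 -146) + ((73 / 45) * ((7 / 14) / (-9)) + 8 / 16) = 20112284 / 49041855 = 0.41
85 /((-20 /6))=-51 /2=-25.50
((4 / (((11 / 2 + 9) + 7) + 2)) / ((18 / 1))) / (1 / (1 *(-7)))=-28 / 423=-0.07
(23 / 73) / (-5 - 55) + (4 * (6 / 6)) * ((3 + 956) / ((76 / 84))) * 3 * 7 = 7409540443 / 83220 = 89035.57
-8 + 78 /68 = -233 /34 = -6.85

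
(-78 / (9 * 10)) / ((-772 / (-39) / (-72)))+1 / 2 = 7049 / 1930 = 3.65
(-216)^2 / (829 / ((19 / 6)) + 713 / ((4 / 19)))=3545856 / 277289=12.79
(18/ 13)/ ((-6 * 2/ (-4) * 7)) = 6/ 91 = 0.07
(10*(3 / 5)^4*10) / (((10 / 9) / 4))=5832 / 125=46.66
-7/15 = -0.47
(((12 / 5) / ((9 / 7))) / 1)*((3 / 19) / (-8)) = -7 / 190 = -0.04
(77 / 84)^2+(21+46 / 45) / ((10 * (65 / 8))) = 86683 / 78000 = 1.11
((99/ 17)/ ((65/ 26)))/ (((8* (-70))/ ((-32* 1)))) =396/ 2975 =0.13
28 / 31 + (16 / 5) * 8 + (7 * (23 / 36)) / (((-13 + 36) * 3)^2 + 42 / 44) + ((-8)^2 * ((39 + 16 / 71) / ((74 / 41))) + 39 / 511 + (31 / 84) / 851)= 1417.49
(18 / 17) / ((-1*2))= -9 / 17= -0.53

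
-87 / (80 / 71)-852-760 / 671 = -49940927 / 53680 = -930.35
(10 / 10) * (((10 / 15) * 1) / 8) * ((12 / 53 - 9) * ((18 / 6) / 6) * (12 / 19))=-465 / 2014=-0.23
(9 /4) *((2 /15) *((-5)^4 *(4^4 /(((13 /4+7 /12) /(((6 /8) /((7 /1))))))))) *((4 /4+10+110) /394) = 13068000 /31717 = 412.02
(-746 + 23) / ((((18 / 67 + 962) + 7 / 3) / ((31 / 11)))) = -4505013 / 2132735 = -2.11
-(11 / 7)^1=-11 / 7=-1.57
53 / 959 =0.06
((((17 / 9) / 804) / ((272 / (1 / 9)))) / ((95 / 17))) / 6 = 17 / 593930880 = 0.00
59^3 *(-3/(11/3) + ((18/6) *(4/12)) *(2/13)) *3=-58533015/143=-409321.78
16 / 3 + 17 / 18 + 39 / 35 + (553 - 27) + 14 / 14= 336667 / 630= 534.39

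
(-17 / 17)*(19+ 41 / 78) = -1523 / 78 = -19.53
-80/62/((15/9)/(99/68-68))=27150/527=51.52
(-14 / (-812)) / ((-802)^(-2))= 321602 / 29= 11089.72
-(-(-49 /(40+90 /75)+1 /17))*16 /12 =-7918 /5253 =-1.51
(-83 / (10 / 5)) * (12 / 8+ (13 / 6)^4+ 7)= -3284891 / 2592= -1267.32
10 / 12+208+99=1847 / 6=307.83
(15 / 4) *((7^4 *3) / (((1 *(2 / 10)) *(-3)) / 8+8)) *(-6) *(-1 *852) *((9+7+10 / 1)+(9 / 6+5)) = 179505963000 / 317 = 566264867.51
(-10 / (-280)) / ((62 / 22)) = 11 / 868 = 0.01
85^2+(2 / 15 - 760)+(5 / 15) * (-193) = 32004 / 5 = 6400.80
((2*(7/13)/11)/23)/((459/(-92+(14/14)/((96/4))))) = -0.00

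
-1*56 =-56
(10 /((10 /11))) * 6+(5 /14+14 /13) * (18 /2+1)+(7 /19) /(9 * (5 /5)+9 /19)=1316617 /16380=80.38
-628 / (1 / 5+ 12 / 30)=-3140 / 3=-1046.67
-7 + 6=-1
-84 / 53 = -1.58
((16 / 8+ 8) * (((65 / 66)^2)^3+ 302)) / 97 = 125184558977285 / 4008716575776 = 31.23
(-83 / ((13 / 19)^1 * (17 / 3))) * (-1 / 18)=1577 / 1326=1.19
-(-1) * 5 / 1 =5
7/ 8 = 0.88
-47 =-47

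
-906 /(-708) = 151 /118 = 1.28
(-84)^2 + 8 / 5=35288 / 5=7057.60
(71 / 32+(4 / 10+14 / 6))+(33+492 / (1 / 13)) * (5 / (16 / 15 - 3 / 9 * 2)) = 38576377 / 480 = 80367.45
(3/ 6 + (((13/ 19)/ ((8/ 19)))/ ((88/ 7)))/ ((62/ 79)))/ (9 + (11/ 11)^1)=29013/ 436480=0.07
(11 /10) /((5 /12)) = 66 /25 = 2.64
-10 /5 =-2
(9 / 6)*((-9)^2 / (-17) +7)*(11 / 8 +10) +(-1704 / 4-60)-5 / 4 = -61079 / 136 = -449.11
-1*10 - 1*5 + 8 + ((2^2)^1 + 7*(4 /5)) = 2.60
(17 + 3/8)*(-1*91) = -12649/8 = -1581.12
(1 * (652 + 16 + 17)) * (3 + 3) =4110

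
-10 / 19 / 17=-10 / 323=-0.03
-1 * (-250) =250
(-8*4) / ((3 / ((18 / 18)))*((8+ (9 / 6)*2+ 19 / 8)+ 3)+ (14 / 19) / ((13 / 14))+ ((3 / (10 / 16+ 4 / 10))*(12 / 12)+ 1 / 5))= -12962560 / 21487611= -0.60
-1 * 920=-920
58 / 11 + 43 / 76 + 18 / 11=6249 / 836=7.47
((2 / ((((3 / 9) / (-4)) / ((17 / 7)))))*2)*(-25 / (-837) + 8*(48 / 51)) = -1720976 / 1953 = -881.20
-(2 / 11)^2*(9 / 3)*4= -0.40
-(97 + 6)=-103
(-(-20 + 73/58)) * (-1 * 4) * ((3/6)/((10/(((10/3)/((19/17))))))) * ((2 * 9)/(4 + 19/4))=-443496/19285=-23.00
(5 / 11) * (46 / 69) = 10 / 33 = 0.30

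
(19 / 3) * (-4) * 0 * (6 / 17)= 0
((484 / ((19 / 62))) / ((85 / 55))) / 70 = 165044 / 11305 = 14.60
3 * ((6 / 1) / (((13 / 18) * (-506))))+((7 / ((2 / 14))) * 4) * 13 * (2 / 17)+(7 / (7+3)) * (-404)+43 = 16750263 / 279565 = 59.92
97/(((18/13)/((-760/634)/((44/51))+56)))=240128447/62766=3825.77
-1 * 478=-478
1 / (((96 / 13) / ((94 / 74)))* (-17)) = -611 / 60384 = -0.01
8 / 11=0.73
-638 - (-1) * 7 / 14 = -1275 / 2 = -637.50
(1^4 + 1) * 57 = 114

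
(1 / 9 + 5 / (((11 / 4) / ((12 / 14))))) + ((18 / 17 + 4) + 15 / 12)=375973 / 47124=7.98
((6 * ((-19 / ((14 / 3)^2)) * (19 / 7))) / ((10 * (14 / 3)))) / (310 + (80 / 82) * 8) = -1198881 / 1251401200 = -0.00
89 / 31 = 2.87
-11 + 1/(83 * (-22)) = -20087/1826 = -11.00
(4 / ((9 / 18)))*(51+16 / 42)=8632 / 21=411.05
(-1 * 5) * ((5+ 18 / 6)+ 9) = -85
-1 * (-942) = 942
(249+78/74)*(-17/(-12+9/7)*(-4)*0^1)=0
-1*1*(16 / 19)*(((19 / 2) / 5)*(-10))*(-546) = -8736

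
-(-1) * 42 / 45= 0.93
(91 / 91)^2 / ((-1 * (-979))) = 1 / 979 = 0.00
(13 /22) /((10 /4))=13 /55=0.24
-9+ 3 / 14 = -123 / 14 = -8.79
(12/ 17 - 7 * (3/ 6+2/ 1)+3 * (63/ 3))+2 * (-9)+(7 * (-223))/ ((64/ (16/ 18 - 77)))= 1884.60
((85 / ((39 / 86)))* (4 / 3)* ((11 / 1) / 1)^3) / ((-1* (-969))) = 343.28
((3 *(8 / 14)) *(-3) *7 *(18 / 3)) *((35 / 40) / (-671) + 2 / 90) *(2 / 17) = -30318 / 57035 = -0.53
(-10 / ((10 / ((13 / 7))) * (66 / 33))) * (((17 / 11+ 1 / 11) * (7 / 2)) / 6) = -39 / 44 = -0.89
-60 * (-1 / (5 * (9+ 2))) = 12 / 11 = 1.09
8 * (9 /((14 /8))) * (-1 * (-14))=576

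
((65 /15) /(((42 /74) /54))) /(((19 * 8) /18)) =12987 /266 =48.82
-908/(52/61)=-13847/13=-1065.15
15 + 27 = 42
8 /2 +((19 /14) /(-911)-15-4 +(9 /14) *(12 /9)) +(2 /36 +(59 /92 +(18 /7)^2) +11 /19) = -4393550197 /702260748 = -6.26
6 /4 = 3 /2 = 1.50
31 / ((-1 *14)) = -31 / 14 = -2.21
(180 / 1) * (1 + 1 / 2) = 270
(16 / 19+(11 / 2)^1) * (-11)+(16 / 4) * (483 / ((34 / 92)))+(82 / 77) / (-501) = 128541172841 / 24920742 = 5158.00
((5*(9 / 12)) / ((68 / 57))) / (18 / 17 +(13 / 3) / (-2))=-2565 / 904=-2.84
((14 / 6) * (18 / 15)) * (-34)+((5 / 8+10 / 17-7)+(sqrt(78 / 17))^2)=-65551 / 680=-96.40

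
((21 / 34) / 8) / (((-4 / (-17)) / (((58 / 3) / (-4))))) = -203 / 128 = -1.59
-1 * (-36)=36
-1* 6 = -6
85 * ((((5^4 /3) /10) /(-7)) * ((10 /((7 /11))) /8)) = -496.92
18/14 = 9/7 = 1.29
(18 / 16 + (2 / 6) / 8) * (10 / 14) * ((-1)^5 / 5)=-0.17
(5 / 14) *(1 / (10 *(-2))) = -1 / 56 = -0.02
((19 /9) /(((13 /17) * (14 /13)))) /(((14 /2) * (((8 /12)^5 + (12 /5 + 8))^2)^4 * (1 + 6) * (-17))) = -10025852592104238160546875 /493080658160826476017299250157060096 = -0.00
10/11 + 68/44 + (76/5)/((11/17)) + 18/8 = 6203/220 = 28.20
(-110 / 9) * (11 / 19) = -1210 / 171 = -7.08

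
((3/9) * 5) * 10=50/3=16.67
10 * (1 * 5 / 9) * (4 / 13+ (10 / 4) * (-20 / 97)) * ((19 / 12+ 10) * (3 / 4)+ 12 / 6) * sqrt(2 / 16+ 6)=-435575 * sqrt(2) / 20176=-30.53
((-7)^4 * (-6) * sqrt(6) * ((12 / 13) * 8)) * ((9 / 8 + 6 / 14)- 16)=19979064 * sqrt(6) / 13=3764500.95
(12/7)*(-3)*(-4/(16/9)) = 81/7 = 11.57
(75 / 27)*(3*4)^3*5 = 24000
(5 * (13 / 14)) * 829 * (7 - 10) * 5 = -808275 / 14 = -57733.93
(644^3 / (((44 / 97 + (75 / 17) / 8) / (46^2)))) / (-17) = -438566027167744 / 13259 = -33076855507.03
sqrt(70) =8.37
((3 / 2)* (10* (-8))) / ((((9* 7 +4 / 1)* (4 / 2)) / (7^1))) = -6.27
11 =11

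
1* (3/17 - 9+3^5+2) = 4015/17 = 236.18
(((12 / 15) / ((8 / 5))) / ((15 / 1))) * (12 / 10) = 1 / 25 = 0.04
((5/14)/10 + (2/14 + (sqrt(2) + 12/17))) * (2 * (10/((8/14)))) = 80.45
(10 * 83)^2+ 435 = 689335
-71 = -71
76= 76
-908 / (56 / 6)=-681 / 7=-97.29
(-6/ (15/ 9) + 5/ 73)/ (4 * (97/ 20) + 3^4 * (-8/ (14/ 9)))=0.01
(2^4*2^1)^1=32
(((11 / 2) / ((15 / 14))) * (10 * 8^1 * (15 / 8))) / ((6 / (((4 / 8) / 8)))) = 385 / 48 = 8.02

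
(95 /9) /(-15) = -0.70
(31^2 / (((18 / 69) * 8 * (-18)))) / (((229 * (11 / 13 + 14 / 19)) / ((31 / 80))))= -7358377 / 269084160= -0.03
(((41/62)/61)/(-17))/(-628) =41/40376632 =0.00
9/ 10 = 0.90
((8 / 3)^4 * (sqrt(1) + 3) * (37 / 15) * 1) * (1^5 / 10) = 303104 / 6075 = 49.89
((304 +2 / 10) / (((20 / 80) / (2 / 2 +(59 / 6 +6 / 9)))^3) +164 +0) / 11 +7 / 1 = 2691804.75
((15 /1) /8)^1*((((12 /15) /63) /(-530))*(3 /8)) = -1 /59360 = -0.00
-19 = -19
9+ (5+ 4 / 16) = 57 / 4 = 14.25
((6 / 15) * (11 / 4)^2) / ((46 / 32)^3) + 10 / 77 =5378654 / 4684295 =1.15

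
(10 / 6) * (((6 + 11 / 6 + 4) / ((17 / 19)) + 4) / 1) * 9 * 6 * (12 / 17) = 316260 / 289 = 1094.33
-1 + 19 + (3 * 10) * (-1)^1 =-12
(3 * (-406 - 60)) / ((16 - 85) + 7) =699 / 31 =22.55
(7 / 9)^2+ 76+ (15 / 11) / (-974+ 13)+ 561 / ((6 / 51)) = 4845.10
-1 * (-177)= 177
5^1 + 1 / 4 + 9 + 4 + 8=105 / 4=26.25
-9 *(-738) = 6642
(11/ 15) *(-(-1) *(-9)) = -33/ 5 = -6.60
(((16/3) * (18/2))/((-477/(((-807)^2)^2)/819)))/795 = -617526378561456/14045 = -43967702282.77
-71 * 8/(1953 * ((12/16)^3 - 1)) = 36352/72261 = 0.50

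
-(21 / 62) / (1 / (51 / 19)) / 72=-119 / 9424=-0.01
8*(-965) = -7720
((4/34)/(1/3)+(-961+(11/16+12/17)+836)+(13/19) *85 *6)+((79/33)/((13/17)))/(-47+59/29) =225.62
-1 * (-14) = 14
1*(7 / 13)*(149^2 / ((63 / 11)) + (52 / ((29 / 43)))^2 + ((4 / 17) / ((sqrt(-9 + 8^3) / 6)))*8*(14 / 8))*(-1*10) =-5203622990 / 98397 - 23520*sqrt(503) / 111163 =-52888.71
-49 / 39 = -1.26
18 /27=2 /3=0.67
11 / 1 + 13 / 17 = 200 / 17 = 11.76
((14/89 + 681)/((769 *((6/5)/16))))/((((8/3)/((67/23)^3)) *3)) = 36.49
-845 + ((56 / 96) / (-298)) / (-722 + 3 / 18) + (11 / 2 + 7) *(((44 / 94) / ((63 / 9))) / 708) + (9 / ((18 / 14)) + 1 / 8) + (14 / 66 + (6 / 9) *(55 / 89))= -246417360473585075 / 294317641913064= -837.25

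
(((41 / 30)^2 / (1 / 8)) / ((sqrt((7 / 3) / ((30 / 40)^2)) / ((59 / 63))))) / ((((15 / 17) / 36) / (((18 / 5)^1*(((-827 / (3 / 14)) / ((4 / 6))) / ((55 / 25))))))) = -5577430244*sqrt(21) / 9625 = -2655480.13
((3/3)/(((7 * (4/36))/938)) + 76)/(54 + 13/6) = 7692/337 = 22.82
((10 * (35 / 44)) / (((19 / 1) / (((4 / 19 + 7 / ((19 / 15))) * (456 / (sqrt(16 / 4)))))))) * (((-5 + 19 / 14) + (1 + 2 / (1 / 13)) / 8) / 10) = -24525 / 1672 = -14.67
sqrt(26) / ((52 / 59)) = 59* sqrt(26) / 52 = 5.79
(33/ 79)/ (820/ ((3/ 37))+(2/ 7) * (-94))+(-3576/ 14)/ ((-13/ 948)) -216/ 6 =2573527665285/ 138431384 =18590.64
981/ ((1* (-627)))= -1.56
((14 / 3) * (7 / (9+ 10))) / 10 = 49 / 285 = 0.17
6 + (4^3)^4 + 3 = 16777225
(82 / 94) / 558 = 0.00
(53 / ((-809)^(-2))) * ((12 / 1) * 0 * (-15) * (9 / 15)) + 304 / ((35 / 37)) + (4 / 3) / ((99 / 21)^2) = 36754076 / 114345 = 321.43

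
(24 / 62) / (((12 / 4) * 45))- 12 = -16736 / 1395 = -12.00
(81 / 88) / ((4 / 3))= 243 / 352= 0.69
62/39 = 1.59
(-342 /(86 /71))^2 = 147403881 /1849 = 79720.87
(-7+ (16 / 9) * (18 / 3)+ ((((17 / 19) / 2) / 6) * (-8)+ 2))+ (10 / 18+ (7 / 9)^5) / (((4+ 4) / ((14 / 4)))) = 5.44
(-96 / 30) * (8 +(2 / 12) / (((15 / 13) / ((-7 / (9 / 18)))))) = -4304 / 225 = -19.13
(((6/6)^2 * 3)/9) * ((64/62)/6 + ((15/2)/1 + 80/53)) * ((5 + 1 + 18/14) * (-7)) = -1538687/9858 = -156.09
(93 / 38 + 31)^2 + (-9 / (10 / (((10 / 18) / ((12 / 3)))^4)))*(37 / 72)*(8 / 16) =21706562735623 / 19402924032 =1118.73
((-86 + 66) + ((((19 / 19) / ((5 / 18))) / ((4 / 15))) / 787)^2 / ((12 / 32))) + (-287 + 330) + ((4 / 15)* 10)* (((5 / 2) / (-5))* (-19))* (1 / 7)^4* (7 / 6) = 44000854673 / 1911992103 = 23.01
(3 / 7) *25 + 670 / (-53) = -715 / 371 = -1.93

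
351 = 351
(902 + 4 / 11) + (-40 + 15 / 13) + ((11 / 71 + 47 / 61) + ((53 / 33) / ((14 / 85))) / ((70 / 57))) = 105897942389 / 121389268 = 872.38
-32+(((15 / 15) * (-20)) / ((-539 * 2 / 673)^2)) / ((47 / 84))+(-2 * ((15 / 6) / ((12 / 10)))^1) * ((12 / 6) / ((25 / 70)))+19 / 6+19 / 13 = -9834492875 / 152149998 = -64.64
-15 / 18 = -5 / 6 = -0.83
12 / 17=0.71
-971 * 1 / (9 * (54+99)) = -971 / 1377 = -0.71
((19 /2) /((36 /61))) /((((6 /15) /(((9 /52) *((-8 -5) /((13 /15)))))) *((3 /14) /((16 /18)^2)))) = -405650 /1053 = -385.23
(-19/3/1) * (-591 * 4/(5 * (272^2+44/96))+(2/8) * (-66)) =1856248871/17756270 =104.54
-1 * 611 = -611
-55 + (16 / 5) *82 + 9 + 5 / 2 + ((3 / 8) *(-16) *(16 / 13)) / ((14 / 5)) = 196799 / 910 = 216.26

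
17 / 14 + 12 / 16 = 55 / 28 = 1.96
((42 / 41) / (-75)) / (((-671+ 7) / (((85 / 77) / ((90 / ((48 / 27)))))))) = 34 / 75801825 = 0.00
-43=-43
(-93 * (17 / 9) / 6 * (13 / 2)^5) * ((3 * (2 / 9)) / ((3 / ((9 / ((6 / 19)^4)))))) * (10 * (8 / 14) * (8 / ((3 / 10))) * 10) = -3187511744116375 / 30618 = -104105811748.53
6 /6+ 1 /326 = 327 /326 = 1.00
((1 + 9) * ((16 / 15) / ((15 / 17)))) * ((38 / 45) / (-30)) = -10336 / 30375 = -0.34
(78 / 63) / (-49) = -26 / 1029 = -0.03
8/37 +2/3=98/111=0.88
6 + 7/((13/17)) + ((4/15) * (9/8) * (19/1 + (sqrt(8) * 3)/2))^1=9 * sqrt(2)/10 + 2711/130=22.13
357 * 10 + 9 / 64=228489 / 64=3570.14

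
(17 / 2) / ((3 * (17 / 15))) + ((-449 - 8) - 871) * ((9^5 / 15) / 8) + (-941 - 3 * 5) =-6544291 / 10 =-654429.10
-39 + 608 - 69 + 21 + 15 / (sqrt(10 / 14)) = 3 *sqrt(35) + 521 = 538.75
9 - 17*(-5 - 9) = 247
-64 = -64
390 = 390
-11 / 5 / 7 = -11 / 35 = -0.31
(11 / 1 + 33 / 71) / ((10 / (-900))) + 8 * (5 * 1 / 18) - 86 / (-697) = -458515286 / 445383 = -1029.49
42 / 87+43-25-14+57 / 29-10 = -103 / 29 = -3.55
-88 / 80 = -11 / 10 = -1.10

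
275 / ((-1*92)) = -275 / 92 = -2.99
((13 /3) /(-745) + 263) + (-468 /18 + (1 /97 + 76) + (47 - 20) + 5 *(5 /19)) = 1405934081 /4119105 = 341.32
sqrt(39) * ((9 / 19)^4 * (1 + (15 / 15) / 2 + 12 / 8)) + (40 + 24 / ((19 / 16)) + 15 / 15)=19683 * sqrt(39) / 130321 + 1163 / 19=62.15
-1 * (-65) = 65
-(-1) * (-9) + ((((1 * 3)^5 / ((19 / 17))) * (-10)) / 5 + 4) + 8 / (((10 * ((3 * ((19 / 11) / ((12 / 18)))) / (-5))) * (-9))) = -676829 / 1539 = -439.78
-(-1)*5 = 5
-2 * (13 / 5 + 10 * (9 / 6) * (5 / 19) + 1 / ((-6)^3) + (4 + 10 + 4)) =-49.09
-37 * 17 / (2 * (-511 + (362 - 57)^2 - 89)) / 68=-37 / 739400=-0.00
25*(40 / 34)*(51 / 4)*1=375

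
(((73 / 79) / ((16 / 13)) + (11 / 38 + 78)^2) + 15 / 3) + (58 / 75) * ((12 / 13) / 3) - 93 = 6042.23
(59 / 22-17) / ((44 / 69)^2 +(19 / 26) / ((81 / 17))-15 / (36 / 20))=175466655 / 95260649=1.84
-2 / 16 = -1 / 8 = -0.12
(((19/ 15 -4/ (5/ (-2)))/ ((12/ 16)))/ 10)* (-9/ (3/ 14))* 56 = -67424/ 75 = -898.99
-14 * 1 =-14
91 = 91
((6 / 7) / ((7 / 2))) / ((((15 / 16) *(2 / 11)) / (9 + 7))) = 5632 / 245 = 22.99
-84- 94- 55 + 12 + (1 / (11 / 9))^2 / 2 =-53401 / 242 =-220.67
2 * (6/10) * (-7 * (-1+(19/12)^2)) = -1519/120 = -12.66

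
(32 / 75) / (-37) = -32 / 2775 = -0.01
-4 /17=-0.24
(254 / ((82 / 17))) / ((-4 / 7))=-15113 / 164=-92.15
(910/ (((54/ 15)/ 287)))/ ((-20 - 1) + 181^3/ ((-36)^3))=-3384763200/ 6909517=-489.87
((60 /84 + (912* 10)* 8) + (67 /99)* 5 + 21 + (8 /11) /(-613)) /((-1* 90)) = -6200945209 /7646562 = -810.95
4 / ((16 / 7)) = 1.75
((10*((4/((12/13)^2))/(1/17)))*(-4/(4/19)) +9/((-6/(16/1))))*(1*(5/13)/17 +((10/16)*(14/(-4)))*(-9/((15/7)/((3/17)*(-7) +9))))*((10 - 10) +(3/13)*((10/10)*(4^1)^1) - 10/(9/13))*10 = 68203225373255/465426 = 146539354.00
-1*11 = -11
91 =91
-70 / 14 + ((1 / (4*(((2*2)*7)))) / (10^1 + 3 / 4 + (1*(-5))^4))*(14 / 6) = -5.00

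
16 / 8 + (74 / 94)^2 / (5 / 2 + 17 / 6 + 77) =1095353 / 545623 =2.01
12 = 12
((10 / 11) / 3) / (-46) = -5 / 759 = -0.01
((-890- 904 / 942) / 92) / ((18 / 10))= -1049105 / 194994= -5.38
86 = 86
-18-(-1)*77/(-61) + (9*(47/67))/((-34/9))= -2908877/138958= -20.93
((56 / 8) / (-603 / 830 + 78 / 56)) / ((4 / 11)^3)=27065885 / 123888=218.47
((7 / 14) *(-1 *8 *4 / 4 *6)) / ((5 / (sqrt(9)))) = -72 / 5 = -14.40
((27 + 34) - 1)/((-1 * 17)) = -60/17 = -3.53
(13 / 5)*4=52 / 5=10.40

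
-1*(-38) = 38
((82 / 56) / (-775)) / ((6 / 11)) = -451 / 130200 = -0.00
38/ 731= 0.05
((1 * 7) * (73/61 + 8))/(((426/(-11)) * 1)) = -14399/8662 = -1.66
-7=-7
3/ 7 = 0.43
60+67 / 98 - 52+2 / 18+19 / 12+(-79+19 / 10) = -588487 / 8820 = -66.72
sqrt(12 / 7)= 1.31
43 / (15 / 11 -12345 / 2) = -946 / 135765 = -0.01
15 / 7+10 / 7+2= 39 / 7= 5.57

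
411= 411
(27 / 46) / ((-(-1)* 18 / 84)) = 63 / 23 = 2.74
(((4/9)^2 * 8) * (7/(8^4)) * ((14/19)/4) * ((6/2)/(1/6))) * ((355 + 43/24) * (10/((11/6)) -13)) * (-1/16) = 34825721/23113728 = 1.51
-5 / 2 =-2.50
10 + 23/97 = 993/97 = 10.24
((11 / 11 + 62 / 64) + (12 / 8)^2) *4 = 135 / 8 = 16.88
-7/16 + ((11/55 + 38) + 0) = 3021/80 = 37.76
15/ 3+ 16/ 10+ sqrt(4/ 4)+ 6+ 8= 108/ 5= 21.60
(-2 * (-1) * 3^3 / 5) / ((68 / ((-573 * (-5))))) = 15471 / 34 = 455.03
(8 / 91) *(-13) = -8 / 7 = -1.14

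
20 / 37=0.54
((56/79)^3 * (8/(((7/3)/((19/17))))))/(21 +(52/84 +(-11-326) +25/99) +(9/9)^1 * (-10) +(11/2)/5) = -0.00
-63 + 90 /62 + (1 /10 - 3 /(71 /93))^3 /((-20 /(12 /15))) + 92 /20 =-15173256695271 /277381025000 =-54.70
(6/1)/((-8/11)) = -33/4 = -8.25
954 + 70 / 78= 37241 / 39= 954.90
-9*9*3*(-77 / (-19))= -984.79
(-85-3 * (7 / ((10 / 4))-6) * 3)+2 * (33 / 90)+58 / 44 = -17869 / 330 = -54.15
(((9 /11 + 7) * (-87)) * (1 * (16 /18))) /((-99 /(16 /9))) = 319232 /29403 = 10.86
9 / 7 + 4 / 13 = 145 / 91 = 1.59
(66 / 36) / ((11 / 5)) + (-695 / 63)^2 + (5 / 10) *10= 127.53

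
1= 1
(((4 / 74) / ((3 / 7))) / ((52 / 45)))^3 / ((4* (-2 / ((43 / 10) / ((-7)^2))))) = -203175 / 14244434048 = -0.00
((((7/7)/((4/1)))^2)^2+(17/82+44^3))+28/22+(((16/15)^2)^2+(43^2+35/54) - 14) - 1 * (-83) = 509127734476291/5844960000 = 87105.43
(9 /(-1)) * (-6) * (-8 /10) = -216 /5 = -43.20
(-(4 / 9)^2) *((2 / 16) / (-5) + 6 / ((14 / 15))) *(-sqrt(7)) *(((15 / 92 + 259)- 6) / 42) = 41760763 *sqrt(7) / 5477220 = 20.17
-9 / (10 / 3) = -27 / 10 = -2.70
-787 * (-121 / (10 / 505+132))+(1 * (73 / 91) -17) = 855577041 / 1213394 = 705.11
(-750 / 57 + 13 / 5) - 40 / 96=-10.97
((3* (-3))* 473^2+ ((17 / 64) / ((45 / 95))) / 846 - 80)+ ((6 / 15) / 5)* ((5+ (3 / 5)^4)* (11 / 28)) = -15331861341454501 / 7614000000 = -2013640.84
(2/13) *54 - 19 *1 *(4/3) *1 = -664/39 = -17.03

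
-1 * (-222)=222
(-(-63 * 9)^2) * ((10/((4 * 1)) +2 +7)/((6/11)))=-27112239/4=-6778059.75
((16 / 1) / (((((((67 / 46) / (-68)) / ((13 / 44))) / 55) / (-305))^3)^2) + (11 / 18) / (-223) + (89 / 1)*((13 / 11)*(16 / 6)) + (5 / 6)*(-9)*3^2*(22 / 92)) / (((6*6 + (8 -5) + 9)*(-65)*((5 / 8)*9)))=-451198411451968413574381250486503313097572581839713 / 3224436450697937989800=-139930936258429065088673500000.00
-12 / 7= -1.71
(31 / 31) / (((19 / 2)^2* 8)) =1 / 722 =0.00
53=53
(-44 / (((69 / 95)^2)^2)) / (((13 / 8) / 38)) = -1089483560000 / 294672573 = -3697.27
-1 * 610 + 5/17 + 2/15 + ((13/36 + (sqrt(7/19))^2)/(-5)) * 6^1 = -1971747/3230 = -610.45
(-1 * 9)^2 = 81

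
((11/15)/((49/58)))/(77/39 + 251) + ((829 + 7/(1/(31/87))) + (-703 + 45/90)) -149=-20.00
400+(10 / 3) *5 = 1250 / 3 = 416.67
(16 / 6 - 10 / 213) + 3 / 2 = 585 / 142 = 4.12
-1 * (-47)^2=-2209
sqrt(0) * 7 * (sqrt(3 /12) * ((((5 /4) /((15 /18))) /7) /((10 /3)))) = 0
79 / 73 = 1.08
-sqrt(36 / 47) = -6*sqrt(47) / 47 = -0.88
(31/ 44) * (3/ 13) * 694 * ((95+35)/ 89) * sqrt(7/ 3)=53785 * sqrt(21)/ 979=251.76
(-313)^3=-30664297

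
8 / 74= 0.11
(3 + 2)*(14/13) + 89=1227/13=94.38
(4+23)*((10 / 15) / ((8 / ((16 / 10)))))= 3.60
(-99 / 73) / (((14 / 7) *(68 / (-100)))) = 2475 / 2482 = 1.00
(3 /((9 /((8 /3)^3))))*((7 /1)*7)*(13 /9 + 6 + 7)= 3261440 /729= 4473.85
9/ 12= 3/ 4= 0.75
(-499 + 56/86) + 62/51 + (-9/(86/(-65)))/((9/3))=-2170481/4386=-494.87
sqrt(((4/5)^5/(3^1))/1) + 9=32 *sqrt(15)/375 + 9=9.33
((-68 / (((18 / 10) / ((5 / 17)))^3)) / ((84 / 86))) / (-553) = 1343750 / 2446638453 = 0.00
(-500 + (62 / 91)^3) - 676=-885961168 / 753571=-1175.68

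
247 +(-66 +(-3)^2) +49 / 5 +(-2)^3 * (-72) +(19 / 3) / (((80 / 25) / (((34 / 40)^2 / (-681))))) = 2028742541 / 2615040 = 775.80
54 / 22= 27 / 11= 2.45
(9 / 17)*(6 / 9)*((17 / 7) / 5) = 6 / 35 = 0.17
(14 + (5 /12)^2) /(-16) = -2041 /2304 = -0.89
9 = 9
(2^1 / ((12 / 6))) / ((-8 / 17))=-17 / 8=-2.12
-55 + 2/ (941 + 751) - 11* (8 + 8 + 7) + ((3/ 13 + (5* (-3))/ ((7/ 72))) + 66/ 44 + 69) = -15072079/ 38493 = -391.55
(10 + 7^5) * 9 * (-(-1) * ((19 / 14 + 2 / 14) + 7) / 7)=2573001 / 14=183785.79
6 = 6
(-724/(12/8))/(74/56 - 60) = 40544/4929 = 8.23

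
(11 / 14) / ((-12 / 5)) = -55 / 168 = -0.33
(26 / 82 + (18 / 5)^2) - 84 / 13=90817 / 13325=6.82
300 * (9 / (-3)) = -900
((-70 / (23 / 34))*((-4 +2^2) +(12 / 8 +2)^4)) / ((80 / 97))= -27714743 / 1472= -18827.95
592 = 592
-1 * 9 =-9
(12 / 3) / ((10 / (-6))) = -12 / 5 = -2.40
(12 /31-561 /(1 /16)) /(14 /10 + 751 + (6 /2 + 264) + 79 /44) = -61213680 /6964553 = -8.79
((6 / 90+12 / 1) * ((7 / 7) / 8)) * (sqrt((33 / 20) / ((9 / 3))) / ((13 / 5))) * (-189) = -11403 * sqrt(55) / 1040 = -81.31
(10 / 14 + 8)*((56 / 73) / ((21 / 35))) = 2440 / 219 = 11.14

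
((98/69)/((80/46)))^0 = 1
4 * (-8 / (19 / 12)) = -384 / 19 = -20.21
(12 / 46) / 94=3 / 1081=0.00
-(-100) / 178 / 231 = 50 / 20559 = 0.00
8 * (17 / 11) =136 / 11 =12.36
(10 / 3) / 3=10 / 9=1.11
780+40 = 820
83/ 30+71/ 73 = 8189/ 2190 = 3.74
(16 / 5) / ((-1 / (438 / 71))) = -7008 / 355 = -19.74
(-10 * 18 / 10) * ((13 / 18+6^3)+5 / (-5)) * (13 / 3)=-50479 / 3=-16826.33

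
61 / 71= 0.86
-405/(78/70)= -4725/13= -363.46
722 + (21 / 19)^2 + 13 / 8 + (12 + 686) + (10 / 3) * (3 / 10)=4112069 / 2888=1423.85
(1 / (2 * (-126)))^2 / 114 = 1 / 7239456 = 0.00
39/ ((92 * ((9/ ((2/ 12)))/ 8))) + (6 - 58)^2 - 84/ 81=1678579/ 621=2703.03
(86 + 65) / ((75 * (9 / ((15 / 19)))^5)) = 18875 / 1805076171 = 0.00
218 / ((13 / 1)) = 218 / 13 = 16.77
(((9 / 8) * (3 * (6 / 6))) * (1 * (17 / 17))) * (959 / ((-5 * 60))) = -8631 / 800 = -10.79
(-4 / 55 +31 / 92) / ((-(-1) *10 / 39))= 52143 / 50600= 1.03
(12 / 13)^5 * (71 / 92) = 4416768 / 8539739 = 0.52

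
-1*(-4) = 4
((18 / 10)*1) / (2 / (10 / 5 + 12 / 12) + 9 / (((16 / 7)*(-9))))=7.85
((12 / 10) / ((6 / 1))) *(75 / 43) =15 / 43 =0.35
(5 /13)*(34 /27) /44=85 /7722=0.01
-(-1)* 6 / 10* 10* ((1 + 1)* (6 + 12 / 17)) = 1368 / 17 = 80.47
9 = 9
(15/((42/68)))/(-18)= -85/63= -1.35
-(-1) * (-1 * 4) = -4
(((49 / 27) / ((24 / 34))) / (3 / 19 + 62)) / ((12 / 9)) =15827 / 510192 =0.03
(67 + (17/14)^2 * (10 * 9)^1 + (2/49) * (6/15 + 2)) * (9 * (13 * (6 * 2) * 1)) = 68727906/245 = 280522.07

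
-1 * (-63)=63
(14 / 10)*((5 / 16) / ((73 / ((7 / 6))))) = 49 / 7008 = 0.01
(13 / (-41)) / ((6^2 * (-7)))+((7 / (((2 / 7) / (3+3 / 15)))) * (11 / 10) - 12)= 19176517 / 258300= 74.24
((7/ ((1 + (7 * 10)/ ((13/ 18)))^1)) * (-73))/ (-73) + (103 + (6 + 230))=431638/ 1273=339.07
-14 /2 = -7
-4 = -4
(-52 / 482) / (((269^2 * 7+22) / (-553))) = 14378 / 122078309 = 0.00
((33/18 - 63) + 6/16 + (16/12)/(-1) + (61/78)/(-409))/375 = -7927891/47853000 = -0.17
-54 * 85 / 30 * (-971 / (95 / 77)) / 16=11439351 / 1520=7525.89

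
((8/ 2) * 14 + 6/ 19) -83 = -507/ 19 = -26.68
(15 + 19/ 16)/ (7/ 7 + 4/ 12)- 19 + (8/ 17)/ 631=-4708641/ 686528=-6.86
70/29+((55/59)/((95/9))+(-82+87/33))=-27485606/357599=-76.86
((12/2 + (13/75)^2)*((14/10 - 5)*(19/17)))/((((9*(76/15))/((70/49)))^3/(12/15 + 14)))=-1255003/113669514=-0.01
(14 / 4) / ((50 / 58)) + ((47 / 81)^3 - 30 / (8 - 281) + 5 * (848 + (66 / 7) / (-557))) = 5716441170491351 / 1346857498350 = 4244.28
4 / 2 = 2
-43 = -43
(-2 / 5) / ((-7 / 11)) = 22 / 35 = 0.63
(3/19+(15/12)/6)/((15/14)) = 1169/3420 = 0.34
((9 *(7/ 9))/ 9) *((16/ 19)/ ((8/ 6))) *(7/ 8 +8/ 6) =371/ 342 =1.08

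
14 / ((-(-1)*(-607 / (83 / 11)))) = -1162 / 6677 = -0.17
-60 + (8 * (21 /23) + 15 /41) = -49347 /943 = -52.33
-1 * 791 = -791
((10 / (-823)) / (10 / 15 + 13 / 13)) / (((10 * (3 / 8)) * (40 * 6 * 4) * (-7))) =1 / 3456600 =0.00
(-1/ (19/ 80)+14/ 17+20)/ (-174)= -2683/ 28101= -0.10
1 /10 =0.10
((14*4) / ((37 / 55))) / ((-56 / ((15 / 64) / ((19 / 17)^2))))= -238425 / 854848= -0.28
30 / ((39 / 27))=270 / 13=20.77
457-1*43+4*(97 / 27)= 11566 / 27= 428.37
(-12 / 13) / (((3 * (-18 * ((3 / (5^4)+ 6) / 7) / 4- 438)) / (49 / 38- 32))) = -6807500 / 318323473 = -0.02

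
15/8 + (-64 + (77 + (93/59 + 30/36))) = 24475/1416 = 17.28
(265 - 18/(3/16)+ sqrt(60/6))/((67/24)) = 24 * sqrt(10)/67+ 4056/67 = 61.67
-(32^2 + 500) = -1524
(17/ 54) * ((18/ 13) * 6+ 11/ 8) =17119/ 5616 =3.05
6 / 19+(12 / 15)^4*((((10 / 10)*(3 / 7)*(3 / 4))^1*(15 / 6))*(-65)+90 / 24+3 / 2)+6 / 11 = -18.38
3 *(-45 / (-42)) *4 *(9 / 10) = 81 / 7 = 11.57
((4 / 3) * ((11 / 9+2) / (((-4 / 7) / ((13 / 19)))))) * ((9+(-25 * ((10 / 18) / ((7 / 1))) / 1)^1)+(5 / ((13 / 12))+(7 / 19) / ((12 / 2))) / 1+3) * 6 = -13260685 / 29241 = -453.50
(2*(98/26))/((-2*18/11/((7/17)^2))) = -26411/67626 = -0.39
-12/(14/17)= -102/7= -14.57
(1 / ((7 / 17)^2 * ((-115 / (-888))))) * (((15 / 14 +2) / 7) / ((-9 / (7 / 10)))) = -919598 / 591675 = -1.55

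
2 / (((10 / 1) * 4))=1 / 20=0.05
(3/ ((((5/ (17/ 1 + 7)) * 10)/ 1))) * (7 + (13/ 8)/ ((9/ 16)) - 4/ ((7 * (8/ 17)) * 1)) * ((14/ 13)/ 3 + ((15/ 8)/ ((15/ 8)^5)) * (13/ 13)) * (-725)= -3983.71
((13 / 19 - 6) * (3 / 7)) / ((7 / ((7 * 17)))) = -5151 / 133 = -38.73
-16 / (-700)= 4 / 175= 0.02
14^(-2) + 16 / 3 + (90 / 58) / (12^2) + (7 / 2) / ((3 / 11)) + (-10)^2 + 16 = 9152323 / 68208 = 134.18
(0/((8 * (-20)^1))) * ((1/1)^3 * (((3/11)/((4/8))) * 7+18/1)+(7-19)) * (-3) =0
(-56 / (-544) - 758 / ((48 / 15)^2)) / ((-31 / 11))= 1769361 / 67456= 26.23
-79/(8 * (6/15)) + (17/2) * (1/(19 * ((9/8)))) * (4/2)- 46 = -191225/2736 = -69.89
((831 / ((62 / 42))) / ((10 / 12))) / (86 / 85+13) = 593334 / 12307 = 48.21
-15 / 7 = -2.14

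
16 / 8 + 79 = 81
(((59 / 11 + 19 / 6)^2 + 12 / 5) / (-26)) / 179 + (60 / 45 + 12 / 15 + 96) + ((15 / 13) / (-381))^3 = 3442922051550000493 / 35089899296835240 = 98.12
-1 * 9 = -9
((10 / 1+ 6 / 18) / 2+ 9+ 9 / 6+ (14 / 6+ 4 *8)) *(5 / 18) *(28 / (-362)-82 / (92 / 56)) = -8671250 / 12489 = -694.31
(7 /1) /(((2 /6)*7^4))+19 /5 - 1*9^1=-8903 /1715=-5.19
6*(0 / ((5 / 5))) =0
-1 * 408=-408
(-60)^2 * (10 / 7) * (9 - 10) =-36000 / 7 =-5142.86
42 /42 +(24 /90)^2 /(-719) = 161759 /161775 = 1.00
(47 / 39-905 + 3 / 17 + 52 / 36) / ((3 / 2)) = -3588848 / 5967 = -601.45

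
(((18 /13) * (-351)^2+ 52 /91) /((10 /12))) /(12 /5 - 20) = -1791159 /154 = -11630.90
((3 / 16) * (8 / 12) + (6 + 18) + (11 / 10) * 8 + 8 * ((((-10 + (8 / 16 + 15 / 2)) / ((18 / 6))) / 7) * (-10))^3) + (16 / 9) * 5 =18049537 / 370440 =48.72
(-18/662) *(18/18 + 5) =-54/331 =-0.16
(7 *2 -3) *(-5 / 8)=-55 / 8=-6.88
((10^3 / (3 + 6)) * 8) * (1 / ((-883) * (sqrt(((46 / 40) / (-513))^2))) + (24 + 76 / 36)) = 37442200000 / 1645029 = 22760.81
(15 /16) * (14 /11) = 105 /88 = 1.19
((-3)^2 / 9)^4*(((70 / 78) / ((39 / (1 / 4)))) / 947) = 35 / 5761548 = 0.00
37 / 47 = 0.79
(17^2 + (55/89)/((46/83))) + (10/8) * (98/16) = 19505211/65504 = 297.77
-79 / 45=-1.76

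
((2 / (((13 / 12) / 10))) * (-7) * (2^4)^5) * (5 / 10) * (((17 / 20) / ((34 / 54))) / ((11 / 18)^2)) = -385263599616 / 1573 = -244922822.39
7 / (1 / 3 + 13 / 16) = 336 / 55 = 6.11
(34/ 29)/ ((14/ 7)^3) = 17/ 116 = 0.15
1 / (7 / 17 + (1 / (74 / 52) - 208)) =-0.00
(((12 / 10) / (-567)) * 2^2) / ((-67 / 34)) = 272 / 63315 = 0.00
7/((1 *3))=7/3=2.33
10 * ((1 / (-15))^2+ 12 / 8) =677 / 45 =15.04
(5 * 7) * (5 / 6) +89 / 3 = 353 / 6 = 58.83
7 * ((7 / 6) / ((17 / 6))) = 49 / 17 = 2.88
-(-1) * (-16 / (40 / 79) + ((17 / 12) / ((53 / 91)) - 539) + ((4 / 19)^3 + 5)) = -12283394387 / 21811620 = -563.16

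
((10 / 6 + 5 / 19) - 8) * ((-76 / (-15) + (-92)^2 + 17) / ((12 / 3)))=-22021343 / 1710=-12877.98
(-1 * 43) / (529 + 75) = -43 / 604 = -0.07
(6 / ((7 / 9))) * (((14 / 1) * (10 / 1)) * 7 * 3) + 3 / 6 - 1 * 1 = 45359 / 2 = 22679.50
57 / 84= 19 / 28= 0.68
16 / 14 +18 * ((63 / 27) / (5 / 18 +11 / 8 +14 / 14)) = 22696 / 1337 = 16.98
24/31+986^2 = 30138100/31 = 972196.77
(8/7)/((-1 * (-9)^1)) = 8/63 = 0.13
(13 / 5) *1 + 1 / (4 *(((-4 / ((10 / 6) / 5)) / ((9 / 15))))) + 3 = 447 / 80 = 5.59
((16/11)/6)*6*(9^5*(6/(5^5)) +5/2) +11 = 6171829/34375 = 179.54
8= 8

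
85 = 85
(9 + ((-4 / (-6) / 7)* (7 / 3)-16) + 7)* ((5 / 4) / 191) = 5 / 3438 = 0.00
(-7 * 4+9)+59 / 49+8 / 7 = -816 / 49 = -16.65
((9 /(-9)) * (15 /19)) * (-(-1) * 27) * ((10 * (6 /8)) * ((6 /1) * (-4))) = 72900 /19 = 3836.84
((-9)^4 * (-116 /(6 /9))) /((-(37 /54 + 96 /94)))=2897416332 /4331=668994.77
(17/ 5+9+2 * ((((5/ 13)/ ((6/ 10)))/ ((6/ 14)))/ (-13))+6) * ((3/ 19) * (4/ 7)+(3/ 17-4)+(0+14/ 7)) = -541535258/ 17194905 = -31.49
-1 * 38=-38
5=5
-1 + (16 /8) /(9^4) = -6559 /6561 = -1.00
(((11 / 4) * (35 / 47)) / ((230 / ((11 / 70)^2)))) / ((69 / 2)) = 1331 / 208849200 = 0.00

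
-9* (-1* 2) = 18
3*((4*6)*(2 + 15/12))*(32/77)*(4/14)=14976/539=27.78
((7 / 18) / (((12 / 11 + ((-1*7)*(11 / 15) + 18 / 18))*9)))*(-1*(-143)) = -55055 / 27108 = -2.03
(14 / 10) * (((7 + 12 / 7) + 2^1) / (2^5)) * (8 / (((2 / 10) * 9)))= 25 / 12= 2.08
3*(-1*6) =-18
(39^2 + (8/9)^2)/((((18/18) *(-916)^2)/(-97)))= -0.18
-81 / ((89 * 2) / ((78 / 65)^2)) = -1458 / 2225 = -0.66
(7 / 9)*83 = 64.56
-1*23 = -23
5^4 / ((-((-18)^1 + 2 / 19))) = 2375 / 68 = 34.93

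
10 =10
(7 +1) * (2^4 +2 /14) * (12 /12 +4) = 4520 /7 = 645.71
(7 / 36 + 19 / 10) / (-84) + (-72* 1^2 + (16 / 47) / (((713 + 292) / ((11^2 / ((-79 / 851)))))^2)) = -7112786047854539 / 99545914666800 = -71.45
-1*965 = -965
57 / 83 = 0.69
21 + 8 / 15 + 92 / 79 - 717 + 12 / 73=-60046384 / 86505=-694.14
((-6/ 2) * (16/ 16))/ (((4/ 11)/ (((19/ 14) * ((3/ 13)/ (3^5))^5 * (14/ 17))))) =-209/ 29344689186944508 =-0.00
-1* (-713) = 713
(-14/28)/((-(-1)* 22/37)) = -37/44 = -0.84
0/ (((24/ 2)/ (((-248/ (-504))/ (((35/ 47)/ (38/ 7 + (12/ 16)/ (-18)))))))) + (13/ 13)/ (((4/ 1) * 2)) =1/ 8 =0.12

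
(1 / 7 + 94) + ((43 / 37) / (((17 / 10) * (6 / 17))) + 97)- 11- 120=48236 / 777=62.08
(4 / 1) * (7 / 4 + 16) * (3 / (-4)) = -213 / 4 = -53.25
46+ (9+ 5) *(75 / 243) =4076 / 81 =50.32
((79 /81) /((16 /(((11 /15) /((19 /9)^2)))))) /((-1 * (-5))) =869 /433200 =0.00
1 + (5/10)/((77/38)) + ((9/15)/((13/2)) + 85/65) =1019/385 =2.65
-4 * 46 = -184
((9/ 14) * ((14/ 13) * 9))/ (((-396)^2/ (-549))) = -549/ 25168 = -0.02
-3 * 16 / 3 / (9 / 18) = -32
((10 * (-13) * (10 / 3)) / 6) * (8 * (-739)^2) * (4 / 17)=-11359316800 / 153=-74243900.65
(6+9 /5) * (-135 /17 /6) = -351 /34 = -10.32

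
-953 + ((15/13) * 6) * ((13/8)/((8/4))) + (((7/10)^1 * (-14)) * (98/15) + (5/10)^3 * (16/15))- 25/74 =-22457657/22200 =-1011.61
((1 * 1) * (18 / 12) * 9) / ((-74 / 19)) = -513 / 148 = -3.47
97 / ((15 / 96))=3104 / 5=620.80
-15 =-15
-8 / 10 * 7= -28 / 5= -5.60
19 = 19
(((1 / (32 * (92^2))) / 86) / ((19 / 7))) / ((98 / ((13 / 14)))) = 13 / 86742863872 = 0.00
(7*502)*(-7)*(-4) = 98392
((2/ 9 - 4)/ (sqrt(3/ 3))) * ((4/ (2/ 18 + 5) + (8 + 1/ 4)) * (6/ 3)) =-4709/ 69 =-68.25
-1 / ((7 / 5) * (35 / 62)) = -62 / 49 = -1.27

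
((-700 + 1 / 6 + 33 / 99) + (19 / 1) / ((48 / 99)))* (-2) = 10565 / 8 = 1320.62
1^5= 1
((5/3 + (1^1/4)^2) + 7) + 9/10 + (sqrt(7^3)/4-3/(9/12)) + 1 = 7 * sqrt(7)/4 + 1591/240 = 11.26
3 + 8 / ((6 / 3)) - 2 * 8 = -9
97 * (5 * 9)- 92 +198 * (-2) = 3877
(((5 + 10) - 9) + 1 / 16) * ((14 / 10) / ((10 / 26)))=8827 / 400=22.07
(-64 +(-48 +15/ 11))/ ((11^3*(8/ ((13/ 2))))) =-15821/ 234256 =-0.07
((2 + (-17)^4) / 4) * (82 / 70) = 3424443 / 140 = 24460.31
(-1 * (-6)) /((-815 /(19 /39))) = -38 /10595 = -0.00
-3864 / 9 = -1288 / 3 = -429.33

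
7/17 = 0.41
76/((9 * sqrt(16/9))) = 19/3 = 6.33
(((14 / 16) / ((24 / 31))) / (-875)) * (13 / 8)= -403 / 192000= -0.00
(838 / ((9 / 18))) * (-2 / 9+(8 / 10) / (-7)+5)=7816.01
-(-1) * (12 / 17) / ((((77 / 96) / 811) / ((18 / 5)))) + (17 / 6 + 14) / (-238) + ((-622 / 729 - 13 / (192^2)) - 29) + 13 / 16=7092291809557 / 2791895040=2540.31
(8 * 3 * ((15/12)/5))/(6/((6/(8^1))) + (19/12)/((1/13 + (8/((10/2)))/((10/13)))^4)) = 17386195881672/23393570680771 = 0.74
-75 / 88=-0.85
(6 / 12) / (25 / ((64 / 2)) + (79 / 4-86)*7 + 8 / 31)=-496 / 459009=-0.00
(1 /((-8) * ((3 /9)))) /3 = -1 /8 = -0.12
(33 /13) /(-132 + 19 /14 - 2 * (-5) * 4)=-154 /5499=-0.03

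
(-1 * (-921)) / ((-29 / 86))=-79206 / 29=-2731.24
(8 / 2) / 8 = 1 / 2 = 0.50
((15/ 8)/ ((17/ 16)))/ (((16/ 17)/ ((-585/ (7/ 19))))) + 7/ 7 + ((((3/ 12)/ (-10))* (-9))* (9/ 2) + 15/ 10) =-2973.72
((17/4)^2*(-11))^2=39476.72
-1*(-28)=28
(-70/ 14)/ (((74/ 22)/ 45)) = -66.89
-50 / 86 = -25 / 43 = -0.58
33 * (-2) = -66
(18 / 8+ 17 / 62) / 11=313 / 1364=0.23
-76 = -76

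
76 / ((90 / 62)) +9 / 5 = 2437 / 45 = 54.16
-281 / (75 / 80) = -4496 / 15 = -299.73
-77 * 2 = -154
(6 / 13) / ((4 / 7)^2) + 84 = 8883 / 104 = 85.41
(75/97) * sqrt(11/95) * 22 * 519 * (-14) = -2397780 * sqrt(1045)/1843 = -42057.37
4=4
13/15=0.87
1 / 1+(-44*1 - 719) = -762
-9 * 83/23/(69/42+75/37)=-386946/43723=-8.85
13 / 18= 0.72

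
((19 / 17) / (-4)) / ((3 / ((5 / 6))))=-95 / 1224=-0.08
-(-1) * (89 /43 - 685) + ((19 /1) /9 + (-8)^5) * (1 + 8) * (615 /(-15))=519866993 /43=12089930.07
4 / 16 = 1 / 4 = 0.25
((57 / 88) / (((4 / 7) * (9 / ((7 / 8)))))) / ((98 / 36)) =0.04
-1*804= -804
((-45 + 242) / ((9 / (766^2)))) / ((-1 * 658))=-57795466 / 2961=-19518.90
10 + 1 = 11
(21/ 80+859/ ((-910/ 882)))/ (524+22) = -41219/ 27040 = -1.52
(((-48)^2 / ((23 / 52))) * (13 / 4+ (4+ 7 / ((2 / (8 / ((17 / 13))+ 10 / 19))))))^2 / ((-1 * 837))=-30164795.73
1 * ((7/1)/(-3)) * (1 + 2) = -7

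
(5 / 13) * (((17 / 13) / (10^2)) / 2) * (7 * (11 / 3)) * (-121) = -158389 / 20280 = -7.81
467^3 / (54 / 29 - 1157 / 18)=-1631761.70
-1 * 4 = -4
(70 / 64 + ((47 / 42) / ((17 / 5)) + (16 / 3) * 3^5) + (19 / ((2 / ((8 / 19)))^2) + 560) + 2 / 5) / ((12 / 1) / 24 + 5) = 183379267 / 542640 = 337.94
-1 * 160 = -160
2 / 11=0.18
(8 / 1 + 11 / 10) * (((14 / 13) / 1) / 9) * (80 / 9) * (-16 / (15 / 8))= -100352 / 1215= -82.59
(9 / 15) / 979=3 / 4895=0.00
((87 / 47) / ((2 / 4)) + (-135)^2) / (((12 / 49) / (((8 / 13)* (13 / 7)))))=3998162 / 47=85067.28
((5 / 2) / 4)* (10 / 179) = 0.03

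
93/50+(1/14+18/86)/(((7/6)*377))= 5684529/3055150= 1.86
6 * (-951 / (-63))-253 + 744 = 4071 / 7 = 581.57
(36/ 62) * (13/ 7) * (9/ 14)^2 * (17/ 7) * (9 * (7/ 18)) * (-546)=-6283251/ 3038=-2068.22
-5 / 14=-0.36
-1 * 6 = -6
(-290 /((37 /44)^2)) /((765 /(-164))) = 87.92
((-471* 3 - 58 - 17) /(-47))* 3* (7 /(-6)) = -5208 /47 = -110.81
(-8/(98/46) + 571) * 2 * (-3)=-166770/49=-3403.47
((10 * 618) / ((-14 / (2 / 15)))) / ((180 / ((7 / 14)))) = -103 / 630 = -0.16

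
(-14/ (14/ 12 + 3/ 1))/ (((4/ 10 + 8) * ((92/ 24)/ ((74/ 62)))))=-444/ 3565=-0.12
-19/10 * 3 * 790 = -4503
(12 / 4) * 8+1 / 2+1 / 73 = 3579 / 146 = 24.51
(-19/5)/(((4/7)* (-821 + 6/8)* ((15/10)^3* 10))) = 532/2214675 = 0.00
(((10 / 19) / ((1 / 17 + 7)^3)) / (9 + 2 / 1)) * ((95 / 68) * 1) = 289 / 1520640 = 0.00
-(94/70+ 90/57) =-1943/665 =-2.92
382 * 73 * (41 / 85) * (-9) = -10289934 / 85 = -121058.05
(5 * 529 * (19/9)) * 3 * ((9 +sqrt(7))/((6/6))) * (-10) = -1507650- 502550 * sqrt(7)/3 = -1950857.44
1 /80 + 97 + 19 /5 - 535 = -6947 /16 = -434.19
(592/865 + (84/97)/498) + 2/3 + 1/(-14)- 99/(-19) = 36077829791/5557363770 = 6.49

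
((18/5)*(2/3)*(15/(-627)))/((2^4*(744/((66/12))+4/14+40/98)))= -147/5569736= -0.00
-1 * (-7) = 7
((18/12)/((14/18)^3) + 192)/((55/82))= 291.01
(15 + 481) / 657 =496 / 657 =0.75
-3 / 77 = -0.04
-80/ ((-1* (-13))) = -80/ 13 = -6.15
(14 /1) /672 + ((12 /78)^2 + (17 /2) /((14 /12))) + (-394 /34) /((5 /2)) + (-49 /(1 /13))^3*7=-8732955438380021 /4826640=-1809323968.31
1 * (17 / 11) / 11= 17 / 121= 0.14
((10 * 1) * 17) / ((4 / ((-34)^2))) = 49130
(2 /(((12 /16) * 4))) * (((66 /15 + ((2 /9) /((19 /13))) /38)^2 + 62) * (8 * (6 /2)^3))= 343683238384 /29322225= 11720.91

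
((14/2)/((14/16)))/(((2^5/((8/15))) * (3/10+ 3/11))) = 44/189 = 0.23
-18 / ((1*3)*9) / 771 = -2 / 2313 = -0.00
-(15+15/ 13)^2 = -44100/ 169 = -260.95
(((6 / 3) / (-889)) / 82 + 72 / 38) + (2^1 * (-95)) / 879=1021794565 / 608734749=1.68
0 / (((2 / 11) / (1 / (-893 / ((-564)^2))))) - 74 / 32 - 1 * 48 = -805 / 16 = -50.31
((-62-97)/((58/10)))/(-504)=265/4872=0.05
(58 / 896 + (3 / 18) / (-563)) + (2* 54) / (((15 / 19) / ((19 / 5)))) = 9834928237 / 18916800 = 519.90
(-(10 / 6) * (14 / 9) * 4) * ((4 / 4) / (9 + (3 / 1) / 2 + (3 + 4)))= -16 / 27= -0.59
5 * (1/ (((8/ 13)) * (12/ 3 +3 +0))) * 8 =65/ 7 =9.29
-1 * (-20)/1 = 20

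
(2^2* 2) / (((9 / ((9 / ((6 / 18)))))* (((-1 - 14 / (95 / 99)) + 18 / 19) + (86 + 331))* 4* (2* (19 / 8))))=15 / 4778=0.00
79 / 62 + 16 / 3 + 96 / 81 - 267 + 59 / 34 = -3663569 / 14229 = -257.47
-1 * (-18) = 18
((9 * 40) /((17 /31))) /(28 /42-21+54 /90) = -20925 /629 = -33.27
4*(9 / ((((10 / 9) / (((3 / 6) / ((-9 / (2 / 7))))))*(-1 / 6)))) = 108 / 35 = 3.09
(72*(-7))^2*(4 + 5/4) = 1333584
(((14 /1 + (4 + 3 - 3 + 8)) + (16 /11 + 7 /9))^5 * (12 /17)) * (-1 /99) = -682290072834987500 /5335054179939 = -127888.12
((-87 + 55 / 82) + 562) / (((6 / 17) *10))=132617 / 984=134.77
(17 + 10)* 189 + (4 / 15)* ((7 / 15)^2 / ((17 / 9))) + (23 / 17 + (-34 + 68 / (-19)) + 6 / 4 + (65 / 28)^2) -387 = 445057813741 / 94962000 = 4686.69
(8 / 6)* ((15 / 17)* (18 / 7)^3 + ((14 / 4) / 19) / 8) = 26634737 / 1329468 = 20.03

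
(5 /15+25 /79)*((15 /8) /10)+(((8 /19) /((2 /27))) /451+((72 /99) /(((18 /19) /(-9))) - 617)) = -3378118995 /5415608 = -623.77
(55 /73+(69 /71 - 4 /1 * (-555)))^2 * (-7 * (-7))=6497393977939396 /26863489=241867092.47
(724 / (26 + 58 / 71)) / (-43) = -12851 / 20468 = -0.63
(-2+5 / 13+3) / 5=18 / 65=0.28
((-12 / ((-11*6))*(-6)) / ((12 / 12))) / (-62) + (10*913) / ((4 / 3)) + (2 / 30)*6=23351399 / 3410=6847.92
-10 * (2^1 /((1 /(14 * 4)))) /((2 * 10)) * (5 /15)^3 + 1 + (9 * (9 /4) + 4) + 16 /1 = 4231 /108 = 39.18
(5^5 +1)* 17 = 53142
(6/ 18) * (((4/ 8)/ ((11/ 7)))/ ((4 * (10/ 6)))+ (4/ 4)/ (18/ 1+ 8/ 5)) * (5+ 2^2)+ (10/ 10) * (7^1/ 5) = 36571/ 21560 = 1.70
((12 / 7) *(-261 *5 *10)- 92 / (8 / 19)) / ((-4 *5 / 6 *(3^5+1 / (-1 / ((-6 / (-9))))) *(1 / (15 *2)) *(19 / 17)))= 145162881 / 193382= 750.65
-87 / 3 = -29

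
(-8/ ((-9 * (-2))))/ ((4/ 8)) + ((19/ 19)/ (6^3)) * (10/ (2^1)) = -187/ 216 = -0.87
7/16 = 0.44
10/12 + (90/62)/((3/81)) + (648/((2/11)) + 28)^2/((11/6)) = 14399231719/2046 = 7037747.66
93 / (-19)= -93 / 19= -4.89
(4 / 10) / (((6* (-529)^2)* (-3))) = -1 / 12592845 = -0.00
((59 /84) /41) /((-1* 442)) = -59 /1522248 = -0.00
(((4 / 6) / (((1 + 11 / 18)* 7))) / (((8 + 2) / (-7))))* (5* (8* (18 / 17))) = -864 / 493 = -1.75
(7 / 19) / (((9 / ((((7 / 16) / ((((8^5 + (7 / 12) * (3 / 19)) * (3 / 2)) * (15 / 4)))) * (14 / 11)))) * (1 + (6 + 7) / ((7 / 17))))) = 2401 / 632393375625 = 0.00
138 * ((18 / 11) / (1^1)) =2484 / 11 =225.82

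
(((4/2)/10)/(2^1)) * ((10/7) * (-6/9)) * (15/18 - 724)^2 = -49806.67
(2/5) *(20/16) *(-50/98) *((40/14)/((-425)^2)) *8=-0.00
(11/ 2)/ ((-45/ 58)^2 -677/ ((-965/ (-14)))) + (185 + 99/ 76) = 38401822743/ 206788172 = 185.71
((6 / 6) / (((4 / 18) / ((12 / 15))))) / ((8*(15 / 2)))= 3 / 50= 0.06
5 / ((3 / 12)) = 20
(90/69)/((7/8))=240/161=1.49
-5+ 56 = 51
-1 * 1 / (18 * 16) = -1 / 288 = -0.00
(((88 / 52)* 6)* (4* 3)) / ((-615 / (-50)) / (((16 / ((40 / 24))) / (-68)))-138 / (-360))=-190080 / 135317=-1.40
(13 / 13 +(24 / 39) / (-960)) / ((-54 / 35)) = -10913 / 16848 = -0.65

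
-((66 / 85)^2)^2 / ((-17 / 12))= 227696832 / 887410625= 0.26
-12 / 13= -0.92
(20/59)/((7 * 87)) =20/35931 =0.00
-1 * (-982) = 982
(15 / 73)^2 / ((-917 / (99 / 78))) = -7425 / 127054018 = -0.00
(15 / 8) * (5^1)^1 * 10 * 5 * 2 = 1875 / 2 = 937.50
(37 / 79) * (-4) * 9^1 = -1332 / 79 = -16.86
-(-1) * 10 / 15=2 / 3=0.67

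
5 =5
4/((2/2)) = 4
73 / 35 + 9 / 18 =181 / 70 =2.59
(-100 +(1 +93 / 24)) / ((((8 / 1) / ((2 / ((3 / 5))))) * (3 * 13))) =-3805 / 3744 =-1.02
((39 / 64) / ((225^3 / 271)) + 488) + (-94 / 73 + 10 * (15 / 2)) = 561.71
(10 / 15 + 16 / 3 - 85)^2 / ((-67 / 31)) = -193471 / 67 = -2887.63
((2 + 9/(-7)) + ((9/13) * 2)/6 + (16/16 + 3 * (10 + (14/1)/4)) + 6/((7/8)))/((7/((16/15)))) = 23928/3185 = 7.51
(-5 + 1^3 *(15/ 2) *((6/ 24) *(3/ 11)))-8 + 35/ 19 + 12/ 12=-16129/ 1672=-9.65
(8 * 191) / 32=191 / 4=47.75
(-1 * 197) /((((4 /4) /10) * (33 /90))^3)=-3996243.43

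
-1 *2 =-2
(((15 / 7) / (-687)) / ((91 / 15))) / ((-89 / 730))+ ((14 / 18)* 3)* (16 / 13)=112015178 / 38948091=2.88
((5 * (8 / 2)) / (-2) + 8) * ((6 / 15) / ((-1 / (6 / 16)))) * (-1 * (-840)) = 252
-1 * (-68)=68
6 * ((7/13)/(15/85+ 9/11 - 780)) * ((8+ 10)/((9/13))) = -2618/24279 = -0.11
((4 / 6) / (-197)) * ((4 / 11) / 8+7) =-155 / 6501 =-0.02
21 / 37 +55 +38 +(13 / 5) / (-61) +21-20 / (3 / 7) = 2297342 / 33855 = 67.86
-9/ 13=-0.69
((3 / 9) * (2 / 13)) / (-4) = -1 / 78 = -0.01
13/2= 6.50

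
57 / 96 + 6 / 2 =3.59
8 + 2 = 10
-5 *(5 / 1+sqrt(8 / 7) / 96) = -25- 5 *sqrt(14) / 336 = -25.06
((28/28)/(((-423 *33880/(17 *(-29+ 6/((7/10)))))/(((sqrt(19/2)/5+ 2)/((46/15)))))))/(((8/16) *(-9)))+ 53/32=833783261/503417376 - 221 *sqrt(38)/1258543440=1.66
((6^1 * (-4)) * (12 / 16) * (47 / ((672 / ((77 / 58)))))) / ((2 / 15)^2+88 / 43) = -15005925 / 18534016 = -0.81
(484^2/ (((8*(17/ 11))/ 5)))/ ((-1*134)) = -805255/ 1139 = -706.98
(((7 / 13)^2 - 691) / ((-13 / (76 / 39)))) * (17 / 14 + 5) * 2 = 257272920 / 199927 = 1286.83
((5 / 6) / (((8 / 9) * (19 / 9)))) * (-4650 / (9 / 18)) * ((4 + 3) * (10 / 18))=-1220625 / 76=-16060.86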